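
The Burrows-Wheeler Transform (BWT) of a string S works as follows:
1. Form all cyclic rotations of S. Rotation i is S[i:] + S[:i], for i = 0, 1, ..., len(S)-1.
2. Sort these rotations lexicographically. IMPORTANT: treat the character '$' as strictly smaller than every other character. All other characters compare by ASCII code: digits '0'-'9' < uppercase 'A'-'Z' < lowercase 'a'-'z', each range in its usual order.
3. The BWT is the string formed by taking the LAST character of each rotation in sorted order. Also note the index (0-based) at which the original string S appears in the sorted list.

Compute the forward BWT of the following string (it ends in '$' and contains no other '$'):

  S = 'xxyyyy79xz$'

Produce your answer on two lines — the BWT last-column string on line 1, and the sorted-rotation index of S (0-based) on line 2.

All 11 rotations (rotation i = S[i:]+S[:i]):
  rot[0] = xxyyyy79xz$
  rot[1] = xyyyy79xz$x
  rot[2] = yyyy79xz$xx
  rot[3] = yyy79xz$xxy
  rot[4] = yy79xz$xxyy
  rot[5] = y79xz$xxyyy
  rot[6] = 79xz$xxyyyy
  rot[7] = 9xz$xxyyyy7
  rot[8] = xz$xxyyyy79
  rot[9] = z$xxyyyy79x
  rot[10] = $xxyyyy79xz
Sorted (with $ < everything):
  sorted[0] = $xxyyyy79xz  (last char: 'z')
  sorted[1] = 79xz$xxyyyy  (last char: 'y')
  sorted[2] = 9xz$xxyyyy7  (last char: '7')
  sorted[3] = xxyyyy79xz$  (last char: '$')
  sorted[4] = xyyyy79xz$x  (last char: 'x')
  sorted[5] = xz$xxyyyy79  (last char: '9')
  sorted[6] = y79xz$xxyyy  (last char: 'y')
  sorted[7] = yy79xz$xxyy  (last char: 'y')
  sorted[8] = yyy79xz$xxy  (last char: 'y')
  sorted[9] = yyyy79xz$xx  (last char: 'x')
  sorted[10] = z$xxyyyy79x  (last char: 'x')
Last column: zy7$x9yyyxx
Original string S is at sorted index 3

Answer: zy7$x9yyyxx
3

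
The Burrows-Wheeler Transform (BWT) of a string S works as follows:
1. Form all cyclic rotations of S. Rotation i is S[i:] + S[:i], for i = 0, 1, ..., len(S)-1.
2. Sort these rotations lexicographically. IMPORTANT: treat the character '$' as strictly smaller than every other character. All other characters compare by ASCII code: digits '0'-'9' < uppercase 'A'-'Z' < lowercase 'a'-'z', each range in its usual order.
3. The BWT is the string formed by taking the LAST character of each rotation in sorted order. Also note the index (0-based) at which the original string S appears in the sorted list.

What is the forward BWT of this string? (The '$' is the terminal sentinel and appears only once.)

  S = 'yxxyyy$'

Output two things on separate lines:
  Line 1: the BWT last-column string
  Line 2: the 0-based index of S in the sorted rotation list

Answer: yyxy$yx
4

Derivation:
All 7 rotations (rotation i = S[i:]+S[:i]):
  rot[0] = yxxyyy$
  rot[1] = xxyyy$y
  rot[2] = xyyy$yx
  rot[3] = yyy$yxx
  rot[4] = yy$yxxy
  rot[5] = y$yxxyy
  rot[6] = $yxxyyy
Sorted (with $ < everything):
  sorted[0] = $yxxyyy  (last char: 'y')
  sorted[1] = xxyyy$y  (last char: 'y')
  sorted[2] = xyyy$yx  (last char: 'x')
  sorted[3] = y$yxxyy  (last char: 'y')
  sorted[4] = yxxyyy$  (last char: '$')
  sorted[5] = yy$yxxy  (last char: 'y')
  sorted[6] = yyy$yxx  (last char: 'x')
Last column: yyxy$yx
Original string S is at sorted index 4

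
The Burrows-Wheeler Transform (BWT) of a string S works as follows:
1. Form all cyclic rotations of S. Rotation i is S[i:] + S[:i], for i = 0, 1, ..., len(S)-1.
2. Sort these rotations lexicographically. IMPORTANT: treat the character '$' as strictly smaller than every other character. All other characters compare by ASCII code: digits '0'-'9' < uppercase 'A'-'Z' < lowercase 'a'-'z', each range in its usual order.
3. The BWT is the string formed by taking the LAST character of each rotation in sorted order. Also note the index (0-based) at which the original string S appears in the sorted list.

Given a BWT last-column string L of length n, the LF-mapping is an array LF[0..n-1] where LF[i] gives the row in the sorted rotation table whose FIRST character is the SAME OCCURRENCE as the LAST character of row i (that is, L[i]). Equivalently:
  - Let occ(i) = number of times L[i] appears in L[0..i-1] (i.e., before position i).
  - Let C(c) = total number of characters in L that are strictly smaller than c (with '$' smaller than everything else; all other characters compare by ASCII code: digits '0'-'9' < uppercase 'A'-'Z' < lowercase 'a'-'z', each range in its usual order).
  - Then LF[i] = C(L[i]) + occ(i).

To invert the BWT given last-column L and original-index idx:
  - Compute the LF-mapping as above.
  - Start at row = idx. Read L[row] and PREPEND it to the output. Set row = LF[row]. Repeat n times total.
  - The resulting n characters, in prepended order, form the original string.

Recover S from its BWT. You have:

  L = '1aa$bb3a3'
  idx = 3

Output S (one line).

LF mapping: 1 4 5 0 7 8 2 6 3
Walk LF starting at row 3, prepending L[row]:
  step 1: row=3, L[3]='$', prepend. Next row=LF[3]=0
  step 2: row=0, L[0]='1', prepend. Next row=LF[0]=1
  step 3: row=1, L[1]='a', prepend. Next row=LF[1]=4
  step 4: row=4, L[4]='b', prepend. Next row=LF[4]=7
  step 5: row=7, L[7]='a', prepend. Next row=LF[7]=6
  step 6: row=6, L[6]='3', prepend. Next row=LF[6]=2
  step 7: row=2, L[2]='a', prepend. Next row=LF[2]=5
  step 8: row=5, L[5]='b', prepend. Next row=LF[5]=8
  step 9: row=8, L[8]='3', prepend. Next row=LF[8]=3
Reversed output: 3ba3aba1$

Answer: 3ba3aba1$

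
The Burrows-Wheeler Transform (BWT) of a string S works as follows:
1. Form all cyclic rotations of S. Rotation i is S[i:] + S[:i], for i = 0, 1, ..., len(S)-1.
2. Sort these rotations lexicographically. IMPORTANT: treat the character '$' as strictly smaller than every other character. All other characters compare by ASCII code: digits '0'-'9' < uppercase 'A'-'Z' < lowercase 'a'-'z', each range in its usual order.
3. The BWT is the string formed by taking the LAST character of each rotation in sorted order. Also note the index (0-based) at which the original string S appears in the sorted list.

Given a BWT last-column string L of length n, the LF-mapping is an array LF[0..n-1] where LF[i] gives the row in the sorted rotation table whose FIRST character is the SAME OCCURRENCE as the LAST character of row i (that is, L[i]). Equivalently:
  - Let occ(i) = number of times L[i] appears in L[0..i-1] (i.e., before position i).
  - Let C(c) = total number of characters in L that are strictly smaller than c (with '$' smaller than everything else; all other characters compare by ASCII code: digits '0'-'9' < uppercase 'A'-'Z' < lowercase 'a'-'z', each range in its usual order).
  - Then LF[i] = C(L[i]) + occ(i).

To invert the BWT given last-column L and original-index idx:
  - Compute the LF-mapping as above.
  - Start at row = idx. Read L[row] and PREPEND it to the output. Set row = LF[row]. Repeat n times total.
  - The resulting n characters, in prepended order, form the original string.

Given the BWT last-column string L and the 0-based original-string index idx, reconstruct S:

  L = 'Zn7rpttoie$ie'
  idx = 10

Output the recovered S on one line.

Answer: repetition7Z$

Derivation:
LF mapping: 2 7 1 10 9 11 12 8 5 3 0 6 4
Walk LF starting at row 10, prepending L[row]:
  step 1: row=10, L[10]='$', prepend. Next row=LF[10]=0
  step 2: row=0, L[0]='Z', prepend. Next row=LF[0]=2
  step 3: row=2, L[2]='7', prepend. Next row=LF[2]=1
  step 4: row=1, L[1]='n', prepend. Next row=LF[1]=7
  step 5: row=7, L[7]='o', prepend. Next row=LF[7]=8
  step 6: row=8, L[8]='i', prepend. Next row=LF[8]=5
  step 7: row=5, L[5]='t', prepend. Next row=LF[5]=11
  step 8: row=11, L[11]='i', prepend. Next row=LF[11]=6
  step 9: row=6, L[6]='t', prepend. Next row=LF[6]=12
  step 10: row=12, L[12]='e', prepend. Next row=LF[12]=4
  step 11: row=4, L[4]='p', prepend. Next row=LF[4]=9
  step 12: row=9, L[9]='e', prepend. Next row=LF[9]=3
  step 13: row=3, L[3]='r', prepend. Next row=LF[3]=10
Reversed output: repetition7Z$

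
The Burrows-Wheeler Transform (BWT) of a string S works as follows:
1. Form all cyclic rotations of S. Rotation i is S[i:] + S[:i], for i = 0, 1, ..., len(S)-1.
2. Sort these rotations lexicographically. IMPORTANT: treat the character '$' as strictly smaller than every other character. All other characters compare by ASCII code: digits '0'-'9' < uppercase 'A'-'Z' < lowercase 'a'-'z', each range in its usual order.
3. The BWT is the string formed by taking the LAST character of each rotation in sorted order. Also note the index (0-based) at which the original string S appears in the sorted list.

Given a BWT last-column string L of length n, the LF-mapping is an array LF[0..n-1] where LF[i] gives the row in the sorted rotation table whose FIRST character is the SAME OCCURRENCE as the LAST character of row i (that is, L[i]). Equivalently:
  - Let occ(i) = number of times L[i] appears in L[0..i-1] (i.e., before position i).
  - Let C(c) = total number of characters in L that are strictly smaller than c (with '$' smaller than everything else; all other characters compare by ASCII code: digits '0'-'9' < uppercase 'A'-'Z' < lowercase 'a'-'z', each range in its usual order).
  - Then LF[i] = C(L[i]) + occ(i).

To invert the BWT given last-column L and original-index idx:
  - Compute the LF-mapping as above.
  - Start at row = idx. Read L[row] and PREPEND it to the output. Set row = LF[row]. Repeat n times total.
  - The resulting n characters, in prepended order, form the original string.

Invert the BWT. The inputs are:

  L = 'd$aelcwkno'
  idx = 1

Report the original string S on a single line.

LF mapping: 3 0 1 4 6 2 9 5 7 8
Walk LF starting at row 1, prepending L[row]:
  step 1: row=1, L[1]='$', prepend. Next row=LF[1]=0
  step 2: row=0, L[0]='d', prepend. Next row=LF[0]=3
  step 3: row=3, L[3]='e', prepend. Next row=LF[3]=4
  step 4: row=4, L[4]='l', prepend. Next row=LF[4]=6
  step 5: row=6, L[6]='w', prepend. Next row=LF[6]=9
  step 6: row=9, L[9]='o', prepend. Next row=LF[9]=8
  step 7: row=8, L[8]='n', prepend. Next row=LF[8]=7
  step 8: row=7, L[7]='k', prepend. Next row=LF[7]=5
  step 9: row=5, L[5]='c', prepend. Next row=LF[5]=2
  step 10: row=2, L[2]='a', prepend. Next row=LF[2]=1
Reversed output: acknowled$

Answer: acknowled$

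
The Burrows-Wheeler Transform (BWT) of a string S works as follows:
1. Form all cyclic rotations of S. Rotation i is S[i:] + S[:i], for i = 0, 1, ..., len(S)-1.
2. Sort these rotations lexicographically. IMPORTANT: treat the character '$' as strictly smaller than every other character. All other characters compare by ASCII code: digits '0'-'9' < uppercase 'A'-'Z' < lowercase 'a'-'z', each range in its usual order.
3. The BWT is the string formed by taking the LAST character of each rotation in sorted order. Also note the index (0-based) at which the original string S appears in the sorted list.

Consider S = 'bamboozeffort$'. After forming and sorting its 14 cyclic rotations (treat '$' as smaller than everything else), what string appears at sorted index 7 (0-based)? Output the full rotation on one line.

All 14 rotations (rotation i = S[i:]+S[:i]):
  rot[0] = bamboozeffort$
  rot[1] = amboozeffort$b
  rot[2] = mboozeffort$ba
  rot[3] = boozeffort$bam
  rot[4] = oozeffort$bamb
  rot[5] = ozeffort$bambo
  rot[6] = zeffort$bamboo
  rot[7] = effort$bambooz
  rot[8] = ffort$bambooze
  rot[9] = fort$bamboozef
  rot[10] = ort$bamboozeff
  rot[11] = rt$bamboozeffo
  rot[12] = t$bamboozeffor
  rot[13] = $bamboozeffort
Sorted (with $ < everything):
  sorted[0] = $bamboozeffort
  sorted[1] = amboozeffort$b
  sorted[2] = bamboozeffort$
  sorted[3] = boozeffort$bam
  sorted[4] = effort$bambooz
  sorted[5] = ffort$bambooze
  sorted[6] = fort$bamboozef
  sorted[7] = mboozeffort$ba
  sorted[8] = oozeffort$bamb
  sorted[9] = ort$bamboozeff
  sorted[10] = ozeffort$bambo
  sorted[11] = rt$bamboozeffo
  sorted[12] = t$bamboozeffor
  sorted[13] = zeffort$bamboo
sorted[7] = mboozeffort$ba

Answer: mboozeffort$ba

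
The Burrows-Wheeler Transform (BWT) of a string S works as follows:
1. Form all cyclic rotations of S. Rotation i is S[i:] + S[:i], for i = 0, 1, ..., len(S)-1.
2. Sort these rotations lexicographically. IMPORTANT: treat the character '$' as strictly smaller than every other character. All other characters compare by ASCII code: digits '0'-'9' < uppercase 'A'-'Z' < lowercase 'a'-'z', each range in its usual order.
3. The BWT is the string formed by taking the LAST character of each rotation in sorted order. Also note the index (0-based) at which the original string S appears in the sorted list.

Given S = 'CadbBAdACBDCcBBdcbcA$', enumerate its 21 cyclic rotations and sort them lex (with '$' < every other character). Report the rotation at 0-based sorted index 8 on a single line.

All 21 rotations (rotation i = S[i:]+S[:i]):
  rot[0] = CadbBAdACBDCcBBdcbcA$
  rot[1] = adbBAdACBDCcBBdcbcA$C
  rot[2] = dbBAdACBDCcBBdcbcA$Ca
  rot[3] = bBAdACBDCcBBdcbcA$Cad
  rot[4] = BAdACBDCcBBdcbcA$Cadb
  rot[5] = AdACBDCcBBdcbcA$CadbB
  rot[6] = dACBDCcBBdcbcA$CadbBA
  rot[7] = ACBDCcBBdcbcA$CadbBAd
  rot[8] = CBDCcBBdcbcA$CadbBAdA
  rot[9] = BDCcBBdcbcA$CadbBAdAC
  rot[10] = DCcBBdcbcA$CadbBAdACB
  rot[11] = CcBBdcbcA$CadbBAdACBD
  rot[12] = cBBdcbcA$CadbBAdACBDC
  rot[13] = BBdcbcA$CadbBAdACBDCc
  rot[14] = BdcbcA$CadbBAdACBDCcB
  rot[15] = dcbcA$CadbBAdACBDCcBB
  rot[16] = cbcA$CadbBAdACBDCcBBd
  rot[17] = bcA$CadbBAdACBDCcBBdc
  rot[18] = cA$CadbBAdACBDCcBBdcb
  rot[19] = A$CadbBAdACBDCcBBdcbc
  rot[20] = $CadbBAdACBDCcBBdcbcA
Sorted (with $ < everything):
  sorted[0] = $CadbBAdACBDCcBBdcbcA
  sorted[1] = A$CadbBAdACBDCcBBdcbc
  sorted[2] = ACBDCcBBdcbcA$CadbBAd
  sorted[3] = AdACBDCcBBdcbcA$CadbB
  sorted[4] = BAdACBDCcBBdcbcA$Cadb
  sorted[5] = BBdcbcA$CadbBAdACBDCc
  sorted[6] = BDCcBBdcbcA$CadbBAdAC
  sorted[7] = BdcbcA$CadbBAdACBDCcB
  sorted[8] = CBDCcBBdcbcA$CadbBAdA
  sorted[9] = CadbBAdACBDCcBBdcbcA$
  sorted[10] = CcBBdcbcA$CadbBAdACBD
  sorted[11] = DCcBBdcbcA$CadbBAdACB
  sorted[12] = adbBAdACBDCcBBdcbcA$C
  sorted[13] = bBAdACBDCcBBdcbcA$Cad
  sorted[14] = bcA$CadbBAdACBDCcBBdc
  sorted[15] = cA$CadbBAdACBDCcBBdcb
  sorted[16] = cBBdcbcA$CadbBAdACBDC
  sorted[17] = cbcA$CadbBAdACBDCcBBd
  sorted[18] = dACBDCcBBdcbcA$CadbBA
  sorted[19] = dbBAdACBDCcBBdcbcA$Ca
  sorted[20] = dcbcA$CadbBAdACBDCcBB
sorted[8] = CBDCcBBdcbcA$CadbBAdA

Answer: CBDCcBBdcbcA$CadbBAdA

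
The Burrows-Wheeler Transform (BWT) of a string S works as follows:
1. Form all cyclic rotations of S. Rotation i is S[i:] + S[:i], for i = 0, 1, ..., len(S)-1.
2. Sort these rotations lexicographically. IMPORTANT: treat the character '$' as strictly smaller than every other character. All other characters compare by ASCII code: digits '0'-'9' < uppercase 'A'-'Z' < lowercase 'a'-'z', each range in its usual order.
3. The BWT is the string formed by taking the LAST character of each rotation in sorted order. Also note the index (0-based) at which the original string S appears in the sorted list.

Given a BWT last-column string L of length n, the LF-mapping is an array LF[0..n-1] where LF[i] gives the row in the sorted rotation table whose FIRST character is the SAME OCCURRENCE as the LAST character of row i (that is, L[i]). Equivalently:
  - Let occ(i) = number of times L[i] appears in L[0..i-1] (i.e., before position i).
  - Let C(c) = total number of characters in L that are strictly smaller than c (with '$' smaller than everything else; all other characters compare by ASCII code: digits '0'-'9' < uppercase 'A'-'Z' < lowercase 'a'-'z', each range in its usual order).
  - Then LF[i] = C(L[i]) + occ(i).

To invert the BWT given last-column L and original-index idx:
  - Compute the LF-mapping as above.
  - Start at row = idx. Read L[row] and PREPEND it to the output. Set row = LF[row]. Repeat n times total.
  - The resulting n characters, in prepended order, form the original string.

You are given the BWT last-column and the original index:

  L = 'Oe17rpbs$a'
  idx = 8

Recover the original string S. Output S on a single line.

Answer: raspbe17O$

Derivation:
LF mapping: 3 6 1 2 8 7 5 9 0 4
Walk LF starting at row 8, prepending L[row]:
  step 1: row=8, L[8]='$', prepend. Next row=LF[8]=0
  step 2: row=0, L[0]='O', prepend. Next row=LF[0]=3
  step 3: row=3, L[3]='7', prepend. Next row=LF[3]=2
  step 4: row=2, L[2]='1', prepend. Next row=LF[2]=1
  step 5: row=1, L[1]='e', prepend. Next row=LF[1]=6
  step 6: row=6, L[6]='b', prepend. Next row=LF[6]=5
  step 7: row=5, L[5]='p', prepend. Next row=LF[5]=7
  step 8: row=7, L[7]='s', prepend. Next row=LF[7]=9
  step 9: row=9, L[9]='a', prepend. Next row=LF[9]=4
  step 10: row=4, L[4]='r', prepend. Next row=LF[4]=8
Reversed output: raspbe17O$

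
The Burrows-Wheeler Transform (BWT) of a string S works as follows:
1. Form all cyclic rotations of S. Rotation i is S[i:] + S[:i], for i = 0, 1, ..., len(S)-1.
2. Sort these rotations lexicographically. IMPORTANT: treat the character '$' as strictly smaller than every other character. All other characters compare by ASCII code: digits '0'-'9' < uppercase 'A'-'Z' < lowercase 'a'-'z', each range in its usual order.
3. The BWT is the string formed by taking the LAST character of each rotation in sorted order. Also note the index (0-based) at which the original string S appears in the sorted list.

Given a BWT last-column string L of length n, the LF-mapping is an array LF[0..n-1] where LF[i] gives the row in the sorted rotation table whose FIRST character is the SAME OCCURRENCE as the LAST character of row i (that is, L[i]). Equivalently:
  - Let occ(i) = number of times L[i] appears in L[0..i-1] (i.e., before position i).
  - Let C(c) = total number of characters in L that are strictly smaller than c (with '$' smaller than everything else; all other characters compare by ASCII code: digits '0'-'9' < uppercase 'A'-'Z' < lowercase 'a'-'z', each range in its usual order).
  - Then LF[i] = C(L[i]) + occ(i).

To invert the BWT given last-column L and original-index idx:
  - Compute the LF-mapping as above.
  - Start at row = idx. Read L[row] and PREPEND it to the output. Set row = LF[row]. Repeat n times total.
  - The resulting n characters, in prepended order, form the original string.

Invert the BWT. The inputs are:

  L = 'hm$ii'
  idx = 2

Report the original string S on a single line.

LF mapping: 1 4 0 2 3
Walk LF starting at row 2, prepending L[row]:
  step 1: row=2, L[2]='$', prepend. Next row=LF[2]=0
  step 2: row=0, L[0]='h', prepend. Next row=LF[0]=1
  step 3: row=1, L[1]='m', prepend. Next row=LF[1]=4
  step 4: row=4, L[4]='i', prepend. Next row=LF[4]=3
  step 5: row=3, L[3]='i', prepend. Next row=LF[3]=2
Reversed output: iimh$

Answer: iimh$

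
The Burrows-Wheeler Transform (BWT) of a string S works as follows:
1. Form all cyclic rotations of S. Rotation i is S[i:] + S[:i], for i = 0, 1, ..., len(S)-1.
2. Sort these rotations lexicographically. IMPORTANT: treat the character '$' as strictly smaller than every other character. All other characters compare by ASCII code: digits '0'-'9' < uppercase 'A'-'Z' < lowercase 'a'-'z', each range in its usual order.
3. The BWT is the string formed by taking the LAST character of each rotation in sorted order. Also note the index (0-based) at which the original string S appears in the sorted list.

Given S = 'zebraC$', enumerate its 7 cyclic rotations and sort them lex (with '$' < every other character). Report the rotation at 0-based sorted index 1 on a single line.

All 7 rotations (rotation i = S[i:]+S[:i]):
  rot[0] = zebraC$
  rot[1] = ebraC$z
  rot[2] = braC$ze
  rot[3] = raC$zeb
  rot[4] = aC$zebr
  rot[5] = C$zebra
  rot[6] = $zebraC
Sorted (with $ < everything):
  sorted[0] = $zebraC
  sorted[1] = C$zebra
  sorted[2] = aC$zebr
  sorted[3] = braC$ze
  sorted[4] = ebraC$z
  sorted[5] = raC$zeb
  sorted[6] = zebraC$
sorted[1] = C$zebra

Answer: C$zebra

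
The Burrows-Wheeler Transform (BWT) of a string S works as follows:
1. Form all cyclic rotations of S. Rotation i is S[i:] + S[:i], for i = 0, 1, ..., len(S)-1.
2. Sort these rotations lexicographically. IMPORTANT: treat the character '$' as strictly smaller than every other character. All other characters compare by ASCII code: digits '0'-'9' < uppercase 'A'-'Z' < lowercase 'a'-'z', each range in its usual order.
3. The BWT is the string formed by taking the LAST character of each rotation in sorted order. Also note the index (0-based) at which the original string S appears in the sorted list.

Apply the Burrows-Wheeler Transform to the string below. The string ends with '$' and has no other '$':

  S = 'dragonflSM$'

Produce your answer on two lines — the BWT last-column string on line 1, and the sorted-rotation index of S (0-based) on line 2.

All 11 rotations (rotation i = S[i:]+S[:i]):
  rot[0] = dragonflSM$
  rot[1] = ragonflSM$d
  rot[2] = agonflSM$dr
  rot[3] = gonflSM$dra
  rot[4] = onflSM$drag
  rot[5] = nflSM$drago
  rot[6] = flSM$dragon
  rot[7] = lSM$dragonf
  rot[8] = SM$dragonfl
  rot[9] = M$dragonflS
  rot[10] = $dragonflSM
Sorted (with $ < everything):
  sorted[0] = $dragonflSM  (last char: 'M')
  sorted[1] = M$dragonflS  (last char: 'S')
  sorted[2] = SM$dragonfl  (last char: 'l')
  sorted[3] = agonflSM$dr  (last char: 'r')
  sorted[4] = dragonflSM$  (last char: '$')
  sorted[5] = flSM$dragon  (last char: 'n')
  sorted[6] = gonflSM$dra  (last char: 'a')
  sorted[7] = lSM$dragonf  (last char: 'f')
  sorted[8] = nflSM$drago  (last char: 'o')
  sorted[9] = onflSM$drag  (last char: 'g')
  sorted[10] = ragonflSM$d  (last char: 'd')
Last column: MSlr$nafogd
Original string S is at sorted index 4

Answer: MSlr$nafogd
4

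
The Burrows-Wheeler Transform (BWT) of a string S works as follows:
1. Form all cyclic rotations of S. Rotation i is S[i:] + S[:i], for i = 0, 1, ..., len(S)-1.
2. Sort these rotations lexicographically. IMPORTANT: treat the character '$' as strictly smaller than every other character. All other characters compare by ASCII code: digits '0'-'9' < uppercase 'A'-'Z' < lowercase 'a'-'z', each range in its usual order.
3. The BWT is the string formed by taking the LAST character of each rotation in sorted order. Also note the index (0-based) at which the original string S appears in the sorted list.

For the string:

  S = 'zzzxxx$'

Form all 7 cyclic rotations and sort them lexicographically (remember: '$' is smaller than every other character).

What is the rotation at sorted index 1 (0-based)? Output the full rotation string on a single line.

All 7 rotations (rotation i = S[i:]+S[:i]):
  rot[0] = zzzxxx$
  rot[1] = zzxxx$z
  rot[2] = zxxx$zz
  rot[3] = xxx$zzz
  rot[4] = xx$zzzx
  rot[5] = x$zzzxx
  rot[6] = $zzzxxx
Sorted (with $ < everything):
  sorted[0] = $zzzxxx
  sorted[1] = x$zzzxx
  sorted[2] = xx$zzzx
  sorted[3] = xxx$zzz
  sorted[4] = zxxx$zz
  sorted[5] = zzxxx$z
  sorted[6] = zzzxxx$
sorted[1] = x$zzzxx

Answer: x$zzzxx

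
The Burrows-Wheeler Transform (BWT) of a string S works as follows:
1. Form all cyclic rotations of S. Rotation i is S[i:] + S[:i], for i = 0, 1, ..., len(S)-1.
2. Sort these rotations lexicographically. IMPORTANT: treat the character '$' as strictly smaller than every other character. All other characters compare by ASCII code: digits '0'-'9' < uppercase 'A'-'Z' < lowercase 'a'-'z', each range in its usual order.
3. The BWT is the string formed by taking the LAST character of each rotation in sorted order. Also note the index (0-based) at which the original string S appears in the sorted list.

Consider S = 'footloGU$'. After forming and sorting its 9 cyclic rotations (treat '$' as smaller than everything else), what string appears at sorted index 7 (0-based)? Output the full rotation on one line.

Answer: otloGU$fo

Derivation:
All 9 rotations (rotation i = S[i:]+S[:i]):
  rot[0] = footloGU$
  rot[1] = ootloGU$f
  rot[2] = otloGU$fo
  rot[3] = tloGU$foo
  rot[4] = loGU$foot
  rot[5] = oGU$footl
  rot[6] = GU$footlo
  rot[7] = U$footloG
  rot[8] = $footloGU
Sorted (with $ < everything):
  sorted[0] = $footloGU
  sorted[1] = GU$footlo
  sorted[2] = U$footloG
  sorted[3] = footloGU$
  sorted[4] = loGU$foot
  sorted[5] = oGU$footl
  sorted[6] = ootloGU$f
  sorted[7] = otloGU$fo
  sorted[8] = tloGU$foo
sorted[7] = otloGU$fo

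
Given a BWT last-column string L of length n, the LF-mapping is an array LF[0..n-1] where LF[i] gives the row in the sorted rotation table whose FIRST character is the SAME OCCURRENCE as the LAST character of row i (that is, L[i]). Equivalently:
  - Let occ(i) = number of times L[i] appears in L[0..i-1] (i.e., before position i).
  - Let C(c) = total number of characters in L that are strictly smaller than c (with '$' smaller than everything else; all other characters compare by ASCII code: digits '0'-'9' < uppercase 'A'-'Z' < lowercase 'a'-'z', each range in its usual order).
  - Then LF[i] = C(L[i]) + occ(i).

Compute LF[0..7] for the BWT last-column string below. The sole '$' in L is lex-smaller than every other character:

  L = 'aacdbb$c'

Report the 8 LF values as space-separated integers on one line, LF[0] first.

Answer: 1 2 5 7 3 4 0 6

Derivation:
Char counts: '$':1, 'a':2, 'b':2, 'c':2, 'd':1
C (first-col start): C('$')=0, C('a')=1, C('b')=3, C('c')=5, C('d')=7
L[0]='a': occ=0, LF[0]=C('a')+0=1+0=1
L[1]='a': occ=1, LF[1]=C('a')+1=1+1=2
L[2]='c': occ=0, LF[2]=C('c')+0=5+0=5
L[3]='d': occ=0, LF[3]=C('d')+0=7+0=7
L[4]='b': occ=0, LF[4]=C('b')+0=3+0=3
L[5]='b': occ=1, LF[5]=C('b')+1=3+1=4
L[6]='$': occ=0, LF[6]=C('$')+0=0+0=0
L[7]='c': occ=1, LF[7]=C('c')+1=5+1=6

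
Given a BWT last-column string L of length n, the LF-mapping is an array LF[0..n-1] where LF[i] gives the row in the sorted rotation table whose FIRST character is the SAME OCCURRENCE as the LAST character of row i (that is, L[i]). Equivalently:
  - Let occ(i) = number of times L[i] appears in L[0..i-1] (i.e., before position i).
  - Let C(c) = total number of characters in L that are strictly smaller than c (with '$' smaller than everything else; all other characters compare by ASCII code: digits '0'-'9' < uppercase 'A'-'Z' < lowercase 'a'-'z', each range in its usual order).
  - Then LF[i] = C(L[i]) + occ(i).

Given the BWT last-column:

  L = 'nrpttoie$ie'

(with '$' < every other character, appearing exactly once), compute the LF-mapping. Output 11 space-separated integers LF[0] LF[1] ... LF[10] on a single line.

Char counts: '$':1, 'e':2, 'i':2, 'n':1, 'o':1, 'p':1, 'r':1, 't':2
C (first-col start): C('$')=0, C('e')=1, C('i')=3, C('n')=5, C('o')=6, C('p')=7, C('r')=8, C('t')=9
L[0]='n': occ=0, LF[0]=C('n')+0=5+0=5
L[1]='r': occ=0, LF[1]=C('r')+0=8+0=8
L[2]='p': occ=0, LF[2]=C('p')+0=7+0=7
L[3]='t': occ=0, LF[3]=C('t')+0=9+0=9
L[4]='t': occ=1, LF[4]=C('t')+1=9+1=10
L[5]='o': occ=0, LF[5]=C('o')+0=6+0=6
L[6]='i': occ=0, LF[6]=C('i')+0=3+0=3
L[7]='e': occ=0, LF[7]=C('e')+0=1+0=1
L[8]='$': occ=0, LF[8]=C('$')+0=0+0=0
L[9]='i': occ=1, LF[9]=C('i')+1=3+1=4
L[10]='e': occ=1, LF[10]=C('e')+1=1+1=2

Answer: 5 8 7 9 10 6 3 1 0 4 2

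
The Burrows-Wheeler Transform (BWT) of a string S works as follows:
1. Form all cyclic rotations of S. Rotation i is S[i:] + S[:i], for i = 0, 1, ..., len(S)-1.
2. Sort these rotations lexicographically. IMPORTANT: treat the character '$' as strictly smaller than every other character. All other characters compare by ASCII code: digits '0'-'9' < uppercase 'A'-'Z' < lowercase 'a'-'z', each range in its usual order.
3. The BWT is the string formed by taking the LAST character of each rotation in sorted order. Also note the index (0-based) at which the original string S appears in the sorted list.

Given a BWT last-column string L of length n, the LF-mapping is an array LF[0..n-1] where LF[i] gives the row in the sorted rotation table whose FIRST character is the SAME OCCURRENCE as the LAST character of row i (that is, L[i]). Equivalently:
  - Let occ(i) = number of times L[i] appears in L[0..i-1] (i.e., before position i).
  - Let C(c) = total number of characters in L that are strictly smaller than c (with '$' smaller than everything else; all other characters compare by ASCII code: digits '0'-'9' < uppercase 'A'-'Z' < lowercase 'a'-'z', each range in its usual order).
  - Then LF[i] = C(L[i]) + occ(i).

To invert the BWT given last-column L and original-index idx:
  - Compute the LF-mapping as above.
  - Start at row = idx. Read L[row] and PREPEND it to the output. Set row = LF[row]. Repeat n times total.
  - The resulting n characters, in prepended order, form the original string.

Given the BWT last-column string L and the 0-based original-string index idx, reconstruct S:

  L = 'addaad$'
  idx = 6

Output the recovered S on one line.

Answer: ddaada$

Derivation:
LF mapping: 1 4 5 2 3 6 0
Walk LF starting at row 6, prepending L[row]:
  step 1: row=6, L[6]='$', prepend. Next row=LF[6]=0
  step 2: row=0, L[0]='a', prepend. Next row=LF[0]=1
  step 3: row=1, L[1]='d', prepend. Next row=LF[1]=4
  step 4: row=4, L[4]='a', prepend. Next row=LF[4]=3
  step 5: row=3, L[3]='a', prepend. Next row=LF[3]=2
  step 6: row=2, L[2]='d', prepend. Next row=LF[2]=5
  step 7: row=5, L[5]='d', prepend. Next row=LF[5]=6
Reversed output: ddaada$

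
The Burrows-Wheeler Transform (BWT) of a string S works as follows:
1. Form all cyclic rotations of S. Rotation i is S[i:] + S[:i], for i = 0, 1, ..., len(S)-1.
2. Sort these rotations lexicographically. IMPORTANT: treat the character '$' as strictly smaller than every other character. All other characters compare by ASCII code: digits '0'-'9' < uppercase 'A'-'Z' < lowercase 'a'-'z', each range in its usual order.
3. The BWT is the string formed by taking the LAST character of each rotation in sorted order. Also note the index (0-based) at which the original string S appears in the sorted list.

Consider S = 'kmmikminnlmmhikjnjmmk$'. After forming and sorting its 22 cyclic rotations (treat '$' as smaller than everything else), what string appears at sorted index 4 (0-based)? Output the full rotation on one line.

Answer: innlmmhikjnjmmk$kmmikm

Derivation:
All 22 rotations (rotation i = S[i:]+S[:i]):
  rot[0] = kmmikminnlmmhikjnjmmk$
  rot[1] = mmikminnlmmhikjnjmmk$k
  rot[2] = mikminnlmmhikjnjmmk$km
  rot[3] = ikminnlmmhikjnjmmk$kmm
  rot[4] = kminnlmmhikjnjmmk$kmmi
  rot[5] = minnlmmhikjnjmmk$kmmik
  rot[6] = innlmmhikjnjmmk$kmmikm
  rot[7] = nnlmmhikjnjmmk$kmmikmi
  rot[8] = nlmmhikjnjmmk$kmmikmin
  rot[9] = lmmhikjnjmmk$kmmikminn
  rot[10] = mmhikjnjmmk$kmmikminnl
  rot[11] = mhikjnjmmk$kmmikminnlm
  rot[12] = hikjnjmmk$kmmikminnlmm
  rot[13] = ikjnjmmk$kmmikminnlmmh
  rot[14] = kjnjmmk$kmmikminnlmmhi
  rot[15] = jnjmmk$kmmikminnlmmhik
  rot[16] = njmmk$kmmikminnlmmhikj
  rot[17] = jmmk$kmmikminnlmmhikjn
  rot[18] = mmk$kmmikminnlmmhikjnj
  rot[19] = mk$kmmikminnlmmhikjnjm
  rot[20] = k$kmmikminnlmmhikjnjmm
  rot[21] = $kmmikminnlmmhikjnjmmk
Sorted (with $ < everything):
  sorted[0] = $kmmikminnlmmhikjnjmmk
  sorted[1] = hikjnjmmk$kmmikminnlmm
  sorted[2] = ikjnjmmk$kmmikminnlmmh
  sorted[3] = ikminnlmmhikjnjmmk$kmm
  sorted[4] = innlmmhikjnjmmk$kmmikm
  sorted[5] = jmmk$kmmikminnlmmhikjn
  sorted[6] = jnjmmk$kmmikminnlmmhik
  sorted[7] = k$kmmikminnlmmhikjnjmm
  sorted[8] = kjnjmmk$kmmikminnlmmhi
  sorted[9] = kminnlmmhikjnjmmk$kmmi
  sorted[10] = kmmikminnlmmhikjnjmmk$
  sorted[11] = lmmhikjnjmmk$kmmikminn
  sorted[12] = mhikjnjmmk$kmmikminnlm
  sorted[13] = mikminnlmmhikjnjmmk$km
  sorted[14] = minnlmmhikjnjmmk$kmmik
  sorted[15] = mk$kmmikminnlmmhikjnjm
  sorted[16] = mmhikjnjmmk$kmmikminnl
  sorted[17] = mmikminnlmmhikjnjmmk$k
  sorted[18] = mmk$kmmikminnlmmhikjnj
  sorted[19] = njmmk$kmmikminnlmmhikj
  sorted[20] = nlmmhikjnjmmk$kmmikmin
  sorted[21] = nnlmmhikjnjmmk$kmmikmi
sorted[4] = innlmmhikjnjmmk$kmmikm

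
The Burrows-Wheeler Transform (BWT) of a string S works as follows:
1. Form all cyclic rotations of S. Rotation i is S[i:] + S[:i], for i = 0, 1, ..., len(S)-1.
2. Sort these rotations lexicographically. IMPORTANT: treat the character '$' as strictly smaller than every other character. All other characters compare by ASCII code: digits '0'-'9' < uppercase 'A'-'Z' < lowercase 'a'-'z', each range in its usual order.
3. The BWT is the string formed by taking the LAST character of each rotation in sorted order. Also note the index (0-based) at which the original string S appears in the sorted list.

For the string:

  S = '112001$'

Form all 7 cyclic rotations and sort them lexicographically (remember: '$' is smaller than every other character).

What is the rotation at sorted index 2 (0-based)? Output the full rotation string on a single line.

All 7 rotations (rotation i = S[i:]+S[:i]):
  rot[0] = 112001$
  rot[1] = 12001$1
  rot[2] = 2001$11
  rot[3] = 001$112
  rot[4] = 01$1120
  rot[5] = 1$11200
  rot[6] = $112001
Sorted (with $ < everything):
  sorted[0] = $112001
  sorted[1] = 001$112
  sorted[2] = 01$1120
  sorted[3] = 1$11200
  sorted[4] = 112001$
  sorted[5] = 12001$1
  sorted[6] = 2001$11
sorted[2] = 01$1120

Answer: 01$1120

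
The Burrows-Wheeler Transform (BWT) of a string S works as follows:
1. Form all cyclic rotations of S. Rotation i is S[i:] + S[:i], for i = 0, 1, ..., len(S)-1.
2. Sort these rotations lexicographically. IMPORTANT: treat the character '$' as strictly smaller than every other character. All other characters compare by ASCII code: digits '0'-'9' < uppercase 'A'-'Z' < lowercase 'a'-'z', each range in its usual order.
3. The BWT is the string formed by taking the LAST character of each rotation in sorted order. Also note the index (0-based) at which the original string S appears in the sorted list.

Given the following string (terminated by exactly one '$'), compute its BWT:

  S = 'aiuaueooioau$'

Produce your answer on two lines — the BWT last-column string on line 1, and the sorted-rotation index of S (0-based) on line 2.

All 13 rotations (rotation i = S[i:]+S[:i]):
  rot[0] = aiuaueooioau$
  rot[1] = iuaueooioau$a
  rot[2] = uaueooioau$ai
  rot[3] = aueooioau$aiu
  rot[4] = ueooioau$aiua
  rot[5] = eooioau$aiuau
  rot[6] = ooioau$aiuaue
  rot[7] = oioau$aiuaueo
  rot[8] = ioau$aiuaueoo
  rot[9] = oau$aiuaueooi
  rot[10] = au$aiuaueooio
  rot[11] = u$aiuaueooioa
  rot[12] = $aiuaueooioau
Sorted (with $ < everything):
  sorted[0] = $aiuaueooioau  (last char: 'u')
  sorted[1] = aiuaueooioau$  (last char: '$')
  sorted[2] = au$aiuaueooio  (last char: 'o')
  sorted[3] = aueooioau$aiu  (last char: 'u')
  sorted[4] = eooioau$aiuau  (last char: 'u')
  sorted[5] = ioau$aiuaueoo  (last char: 'o')
  sorted[6] = iuaueooioau$a  (last char: 'a')
  sorted[7] = oau$aiuaueooi  (last char: 'i')
  sorted[8] = oioau$aiuaueo  (last char: 'o')
  sorted[9] = ooioau$aiuaue  (last char: 'e')
  sorted[10] = u$aiuaueooioa  (last char: 'a')
  sorted[11] = uaueooioau$ai  (last char: 'i')
  sorted[12] = ueooioau$aiua  (last char: 'a')
Last column: u$ouuoaioeaia
Original string S is at sorted index 1

Answer: u$ouuoaioeaia
1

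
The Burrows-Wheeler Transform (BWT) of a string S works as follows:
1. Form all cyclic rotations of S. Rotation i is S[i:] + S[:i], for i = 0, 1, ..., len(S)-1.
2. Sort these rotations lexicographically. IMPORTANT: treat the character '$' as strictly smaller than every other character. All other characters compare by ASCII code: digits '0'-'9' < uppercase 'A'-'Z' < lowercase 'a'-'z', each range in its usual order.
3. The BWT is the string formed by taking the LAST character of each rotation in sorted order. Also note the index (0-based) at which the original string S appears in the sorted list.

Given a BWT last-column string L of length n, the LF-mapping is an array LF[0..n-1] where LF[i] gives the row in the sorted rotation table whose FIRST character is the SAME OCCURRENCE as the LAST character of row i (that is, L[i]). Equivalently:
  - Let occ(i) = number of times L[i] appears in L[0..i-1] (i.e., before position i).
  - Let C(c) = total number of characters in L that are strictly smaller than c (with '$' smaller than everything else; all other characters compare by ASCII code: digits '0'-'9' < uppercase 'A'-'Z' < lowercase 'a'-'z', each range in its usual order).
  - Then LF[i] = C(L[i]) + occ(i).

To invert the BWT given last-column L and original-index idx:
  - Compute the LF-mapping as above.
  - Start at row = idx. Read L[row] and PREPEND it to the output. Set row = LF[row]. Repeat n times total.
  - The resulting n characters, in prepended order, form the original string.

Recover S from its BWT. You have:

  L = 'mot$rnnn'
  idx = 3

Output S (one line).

LF mapping: 1 5 7 0 6 2 3 4
Walk LF starting at row 3, prepending L[row]:
  step 1: row=3, L[3]='$', prepend. Next row=LF[3]=0
  step 2: row=0, L[0]='m', prepend. Next row=LF[0]=1
  step 3: row=1, L[1]='o', prepend. Next row=LF[1]=5
  step 4: row=5, L[5]='n', prepend. Next row=LF[5]=2
  step 5: row=2, L[2]='t', prepend. Next row=LF[2]=7
  step 6: row=7, L[7]='n', prepend. Next row=LF[7]=4
  step 7: row=4, L[4]='r', prepend. Next row=LF[4]=6
  step 8: row=6, L[6]='n', prepend. Next row=LF[6]=3
Reversed output: nrntnom$

Answer: nrntnom$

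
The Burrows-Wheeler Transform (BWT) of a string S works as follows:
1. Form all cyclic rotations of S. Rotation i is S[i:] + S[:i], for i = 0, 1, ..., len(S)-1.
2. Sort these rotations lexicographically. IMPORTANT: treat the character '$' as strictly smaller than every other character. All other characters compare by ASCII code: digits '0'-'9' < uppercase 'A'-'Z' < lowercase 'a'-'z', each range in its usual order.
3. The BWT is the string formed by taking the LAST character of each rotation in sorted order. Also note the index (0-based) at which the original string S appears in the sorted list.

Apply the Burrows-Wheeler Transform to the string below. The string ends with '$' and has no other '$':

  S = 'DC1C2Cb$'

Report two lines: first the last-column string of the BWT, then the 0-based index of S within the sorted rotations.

All 8 rotations (rotation i = S[i:]+S[:i]):
  rot[0] = DC1C2Cb$
  rot[1] = C1C2Cb$D
  rot[2] = 1C2Cb$DC
  rot[3] = C2Cb$DC1
  rot[4] = 2Cb$DC1C
  rot[5] = Cb$DC1C2
  rot[6] = b$DC1C2C
  rot[7] = $DC1C2Cb
Sorted (with $ < everything):
  sorted[0] = $DC1C2Cb  (last char: 'b')
  sorted[1] = 1C2Cb$DC  (last char: 'C')
  sorted[2] = 2Cb$DC1C  (last char: 'C')
  sorted[3] = C1C2Cb$D  (last char: 'D')
  sorted[4] = C2Cb$DC1  (last char: '1')
  sorted[5] = Cb$DC1C2  (last char: '2')
  sorted[6] = DC1C2Cb$  (last char: '$')
  sorted[7] = b$DC1C2C  (last char: 'C')
Last column: bCCD12$C
Original string S is at sorted index 6

Answer: bCCD12$C
6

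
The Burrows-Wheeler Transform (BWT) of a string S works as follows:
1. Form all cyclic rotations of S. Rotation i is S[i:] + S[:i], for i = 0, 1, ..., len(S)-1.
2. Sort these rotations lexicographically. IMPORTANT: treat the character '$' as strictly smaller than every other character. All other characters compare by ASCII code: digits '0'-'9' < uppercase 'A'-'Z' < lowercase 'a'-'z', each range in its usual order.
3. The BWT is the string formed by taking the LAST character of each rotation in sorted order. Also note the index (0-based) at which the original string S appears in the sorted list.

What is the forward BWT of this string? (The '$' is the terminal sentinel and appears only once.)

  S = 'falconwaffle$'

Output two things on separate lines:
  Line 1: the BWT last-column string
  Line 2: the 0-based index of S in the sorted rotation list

All 13 rotations (rotation i = S[i:]+S[:i]):
  rot[0] = falconwaffle$
  rot[1] = alconwaffle$f
  rot[2] = lconwaffle$fa
  rot[3] = conwaffle$fal
  rot[4] = onwaffle$falc
  rot[5] = nwaffle$falco
  rot[6] = waffle$falcon
  rot[7] = affle$falconw
  rot[8] = ffle$falconwa
  rot[9] = fle$falconwaf
  rot[10] = le$falconwaff
  rot[11] = e$falconwaffl
  rot[12] = $falconwaffle
Sorted (with $ < everything):
  sorted[0] = $falconwaffle  (last char: 'e')
  sorted[1] = affle$falconw  (last char: 'w')
  sorted[2] = alconwaffle$f  (last char: 'f')
  sorted[3] = conwaffle$fal  (last char: 'l')
  sorted[4] = e$falconwaffl  (last char: 'l')
  sorted[5] = falconwaffle$  (last char: '$')
  sorted[6] = ffle$falconwa  (last char: 'a')
  sorted[7] = fle$falconwaf  (last char: 'f')
  sorted[8] = lconwaffle$fa  (last char: 'a')
  sorted[9] = le$falconwaff  (last char: 'f')
  sorted[10] = nwaffle$falco  (last char: 'o')
  sorted[11] = onwaffle$falc  (last char: 'c')
  sorted[12] = waffle$falcon  (last char: 'n')
Last column: ewfll$afafocn
Original string S is at sorted index 5

Answer: ewfll$afafocn
5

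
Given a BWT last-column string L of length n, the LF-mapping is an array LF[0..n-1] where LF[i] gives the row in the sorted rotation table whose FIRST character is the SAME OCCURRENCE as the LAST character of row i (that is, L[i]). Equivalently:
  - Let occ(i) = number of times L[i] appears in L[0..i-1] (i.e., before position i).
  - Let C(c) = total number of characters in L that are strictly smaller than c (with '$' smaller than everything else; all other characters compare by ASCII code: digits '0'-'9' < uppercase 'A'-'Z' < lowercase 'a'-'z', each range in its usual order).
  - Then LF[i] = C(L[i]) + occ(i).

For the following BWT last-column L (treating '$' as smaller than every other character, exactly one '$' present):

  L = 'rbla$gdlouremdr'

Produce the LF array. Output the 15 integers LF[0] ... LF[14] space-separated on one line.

Answer: 11 2 7 1 0 6 3 8 10 14 12 5 9 4 13

Derivation:
Char counts: '$':1, 'a':1, 'b':1, 'd':2, 'e':1, 'g':1, 'l':2, 'm':1, 'o':1, 'r':3, 'u':1
C (first-col start): C('$')=0, C('a')=1, C('b')=2, C('d')=3, C('e')=5, C('g')=6, C('l')=7, C('m')=9, C('o')=10, C('r')=11, C('u')=14
L[0]='r': occ=0, LF[0]=C('r')+0=11+0=11
L[1]='b': occ=0, LF[1]=C('b')+0=2+0=2
L[2]='l': occ=0, LF[2]=C('l')+0=7+0=7
L[3]='a': occ=0, LF[3]=C('a')+0=1+0=1
L[4]='$': occ=0, LF[4]=C('$')+0=0+0=0
L[5]='g': occ=0, LF[5]=C('g')+0=6+0=6
L[6]='d': occ=0, LF[6]=C('d')+0=3+0=3
L[7]='l': occ=1, LF[7]=C('l')+1=7+1=8
L[8]='o': occ=0, LF[8]=C('o')+0=10+0=10
L[9]='u': occ=0, LF[9]=C('u')+0=14+0=14
L[10]='r': occ=1, LF[10]=C('r')+1=11+1=12
L[11]='e': occ=0, LF[11]=C('e')+0=5+0=5
L[12]='m': occ=0, LF[12]=C('m')+0=9+0=9
L[13]='d': occ=1, LF[13]=C('d')+1=3+1=4
L[14]='r': occ=2, LF[14]=C('r')+2=11+2=13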